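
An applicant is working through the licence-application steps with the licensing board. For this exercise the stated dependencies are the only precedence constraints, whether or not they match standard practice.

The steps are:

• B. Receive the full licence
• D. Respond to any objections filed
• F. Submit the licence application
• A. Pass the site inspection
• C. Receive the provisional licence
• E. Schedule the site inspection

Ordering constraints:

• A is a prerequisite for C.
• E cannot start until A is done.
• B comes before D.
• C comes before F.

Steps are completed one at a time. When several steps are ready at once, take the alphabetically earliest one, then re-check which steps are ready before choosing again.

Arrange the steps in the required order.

Nothing is required for A and B. A has the earlier label → A first.
Now B, C and E have their prerequisites met. B has the earlier label, so B next.
D now also ready, so the ready set is {C, D, E}; C has the earlier label → C.
F now also ready, so the ready set is {D, E, F}; D has the earlier label → D.
E and F are both available; E has the earlier label → E.
Next only F has its prerequisites met → F.

A → B → C → D → E → F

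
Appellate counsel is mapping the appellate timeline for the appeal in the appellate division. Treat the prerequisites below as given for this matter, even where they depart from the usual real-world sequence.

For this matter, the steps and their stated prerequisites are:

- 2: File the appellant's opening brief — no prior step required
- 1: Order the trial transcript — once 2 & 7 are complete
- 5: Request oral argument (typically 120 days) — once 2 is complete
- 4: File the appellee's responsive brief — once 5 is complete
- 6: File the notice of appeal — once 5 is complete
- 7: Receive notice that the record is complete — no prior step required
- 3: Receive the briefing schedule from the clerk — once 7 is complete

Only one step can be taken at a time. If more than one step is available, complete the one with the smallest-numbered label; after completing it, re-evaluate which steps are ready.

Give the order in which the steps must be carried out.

2, 5, 4, 6, 7, 1, 3

Nothing is required for 2 and 7. 2 has the earlier label → 2 first.
5 now also ready, so the ready set is {5, 7}; 5 has the earlier label → 5.
Ready: 4, 6 and 7. 4 has the earlier label → 4.
Now 6 and 7 have their prerequisites met. 6 has the earlier label, so 6 next.
That leaves 7 as the only ready step → 7.
Ready: 1 and 3. 1 has the earlier label → 1.
That leaves 3 as the only ready step → 3.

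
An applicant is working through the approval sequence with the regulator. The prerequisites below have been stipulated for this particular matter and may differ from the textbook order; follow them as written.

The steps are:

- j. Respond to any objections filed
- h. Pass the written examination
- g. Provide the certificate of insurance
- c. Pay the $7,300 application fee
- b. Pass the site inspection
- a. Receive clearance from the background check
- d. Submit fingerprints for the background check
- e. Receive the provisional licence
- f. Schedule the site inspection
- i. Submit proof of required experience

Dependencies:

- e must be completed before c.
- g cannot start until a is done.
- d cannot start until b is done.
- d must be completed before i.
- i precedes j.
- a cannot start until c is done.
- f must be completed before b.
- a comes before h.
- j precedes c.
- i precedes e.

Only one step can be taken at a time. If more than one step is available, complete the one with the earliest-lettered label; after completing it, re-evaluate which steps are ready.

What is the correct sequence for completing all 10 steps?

f is the only step with nothing outstanding, so it goes first.
b needed f, now all done → b.
d needed b, now all done → d.
i needed d, now all done → i.
Now e and j have their prerequisites met. e has the earlier label, so e next.
j needed i, now all done → j.
c is the only step now ready → c.
a needed c, now all done → a.
g and h are both available; g has the earlier label → g.
That leaves h as the only ready step → h.

f, b, d, i, e, j, c, a, g, h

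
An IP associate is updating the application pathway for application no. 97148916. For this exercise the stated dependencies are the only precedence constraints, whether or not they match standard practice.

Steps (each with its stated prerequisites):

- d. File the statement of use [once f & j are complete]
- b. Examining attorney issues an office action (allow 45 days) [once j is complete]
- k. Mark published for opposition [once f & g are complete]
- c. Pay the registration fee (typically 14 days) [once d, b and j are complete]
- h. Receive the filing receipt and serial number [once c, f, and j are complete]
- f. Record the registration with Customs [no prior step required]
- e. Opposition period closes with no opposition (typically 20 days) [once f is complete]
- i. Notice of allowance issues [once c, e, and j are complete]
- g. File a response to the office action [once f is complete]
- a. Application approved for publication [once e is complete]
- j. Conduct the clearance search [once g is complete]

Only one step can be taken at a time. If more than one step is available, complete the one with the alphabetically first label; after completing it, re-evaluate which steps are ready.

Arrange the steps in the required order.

Only f has no prerequisites, so it is first.
e and g are both available; e has the earlier label → e.
a now also ready, so the ready set is {a, g}; a has the earlier label → a.
Next only g has its prerequisites met → g.
Ready: j and k. j has the earlier label → j.
b, d and k are all available; b has the earlier label → b.
d and k are both available; d has the earlier label → d.
Ready: c and k. c has the earlier label → c.
Now h, i and k have their prerequisites met. h has the earlier label, so h next.
Ready: i and k. i has the earlier label → i.
That leaves k as the only ready step → k.

f, e, a, g, j, b, d, c, h, i, k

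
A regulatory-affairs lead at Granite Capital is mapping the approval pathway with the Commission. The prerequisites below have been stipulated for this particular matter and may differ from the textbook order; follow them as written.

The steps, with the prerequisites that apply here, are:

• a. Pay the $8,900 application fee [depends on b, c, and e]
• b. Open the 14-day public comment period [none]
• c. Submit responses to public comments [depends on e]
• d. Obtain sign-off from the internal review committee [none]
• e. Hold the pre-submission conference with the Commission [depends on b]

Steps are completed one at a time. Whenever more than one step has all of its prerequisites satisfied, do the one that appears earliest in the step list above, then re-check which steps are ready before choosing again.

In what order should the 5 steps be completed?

b, d, e, c, a

Nothing is required for b and d. b is listed earlier → b first.
Ready: d and e. d is listed earlier → d.
e needed b, now all done → e.
c is the only step now ready → c.
That leaves a as the only ready step → a.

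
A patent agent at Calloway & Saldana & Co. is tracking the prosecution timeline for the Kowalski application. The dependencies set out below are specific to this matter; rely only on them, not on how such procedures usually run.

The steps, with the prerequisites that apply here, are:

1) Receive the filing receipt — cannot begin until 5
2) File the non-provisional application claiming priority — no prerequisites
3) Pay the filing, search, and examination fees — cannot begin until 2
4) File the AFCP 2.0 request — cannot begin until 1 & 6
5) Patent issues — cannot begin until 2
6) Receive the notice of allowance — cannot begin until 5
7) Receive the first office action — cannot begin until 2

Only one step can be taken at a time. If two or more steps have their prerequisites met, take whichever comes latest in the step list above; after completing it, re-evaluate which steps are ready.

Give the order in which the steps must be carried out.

2 has no prerequisites → 2 first.
Ready: 7, 5 and 3. 7 is listed later → 7.
Ready: 5 and 3. 5 is listed later → 5.
6 and 1 now also ready, so the ready set is {6, 3, 1}; 6 is listed later → 6.
Ready: 3 and 1. 3 is listed later → 3.
That leaves 1 as the only ready step → 1.
4 needed 6 and 1, now all done → 4.

2, 7, 5, 6, 3, 1, 4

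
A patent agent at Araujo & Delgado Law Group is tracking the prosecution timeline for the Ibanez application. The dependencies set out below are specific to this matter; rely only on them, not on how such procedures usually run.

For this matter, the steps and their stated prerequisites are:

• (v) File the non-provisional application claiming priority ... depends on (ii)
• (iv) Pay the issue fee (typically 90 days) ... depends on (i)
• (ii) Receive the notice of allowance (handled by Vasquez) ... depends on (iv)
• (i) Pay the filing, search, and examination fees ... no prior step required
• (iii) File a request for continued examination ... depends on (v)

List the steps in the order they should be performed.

(i), (iv), (ii), (v), (iii)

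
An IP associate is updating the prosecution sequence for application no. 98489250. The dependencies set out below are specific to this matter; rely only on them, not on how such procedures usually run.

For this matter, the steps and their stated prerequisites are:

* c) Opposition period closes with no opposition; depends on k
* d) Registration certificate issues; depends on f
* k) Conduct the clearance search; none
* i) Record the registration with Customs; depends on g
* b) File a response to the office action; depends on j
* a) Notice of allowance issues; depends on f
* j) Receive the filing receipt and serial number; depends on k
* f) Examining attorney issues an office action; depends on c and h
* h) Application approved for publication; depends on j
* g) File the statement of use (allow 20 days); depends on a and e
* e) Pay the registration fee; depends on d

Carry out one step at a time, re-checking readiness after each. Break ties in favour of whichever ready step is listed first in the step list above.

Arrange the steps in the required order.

k c j b h f d a e g i

k has no prerequisites → k first.
Now c and j have their prerequisites met. c is listed earlier, so c next.
j is the only step now ready → j.
Ready: b and h. b is listed earlier → b.
Next only h has its prerequisites met → h.
Next only f has its prerequisites met → f.
Now d and a have their prerequisites met. d is listed earlier, so d next.
a and e are both available; a is listed earlier → a.
e needed d, now all done → e.
g is the only step now ready → g.
That leaves i as the only ready step → i.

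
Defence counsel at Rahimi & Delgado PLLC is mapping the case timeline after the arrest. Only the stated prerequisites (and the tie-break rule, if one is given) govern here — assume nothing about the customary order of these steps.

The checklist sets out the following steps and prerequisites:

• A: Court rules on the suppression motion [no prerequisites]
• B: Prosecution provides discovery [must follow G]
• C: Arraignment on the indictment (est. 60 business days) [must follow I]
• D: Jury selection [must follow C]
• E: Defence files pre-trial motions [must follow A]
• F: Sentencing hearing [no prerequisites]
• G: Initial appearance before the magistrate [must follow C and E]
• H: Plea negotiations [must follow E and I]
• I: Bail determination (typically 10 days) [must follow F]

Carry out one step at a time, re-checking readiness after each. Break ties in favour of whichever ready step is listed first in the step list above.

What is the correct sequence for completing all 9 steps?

A E F I C D G B H

Nothing is required for A and F. A is listed earlier → A first.
Now E and F have their prerequisites met. E is listed earlier, so E next.
Next only F has its prerequisites met → F.
Next only I has its prerequisites met → I.
Ready: C and H. C is listed earlier → C.
D, G and H are all available; D is listed earlier → D.
G and H are both available; G is listed earlier → G.
B and H are both available; B is listed earlier → B.
Next only H has its prerequisites met → H.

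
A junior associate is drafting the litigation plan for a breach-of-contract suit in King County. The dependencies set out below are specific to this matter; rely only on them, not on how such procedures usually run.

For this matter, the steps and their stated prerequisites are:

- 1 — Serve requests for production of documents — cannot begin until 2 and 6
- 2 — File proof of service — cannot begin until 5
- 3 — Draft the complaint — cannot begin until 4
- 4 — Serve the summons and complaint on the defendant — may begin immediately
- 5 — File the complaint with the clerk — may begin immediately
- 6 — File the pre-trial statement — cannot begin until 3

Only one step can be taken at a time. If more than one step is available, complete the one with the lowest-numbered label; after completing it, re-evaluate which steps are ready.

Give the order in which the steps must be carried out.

Nothing is required for 4 and 5. 4 has the earlier label → 4 first.
Ready: 3 and 5. 3 has the earlier label → 3.
6 now also ready, so the ready set is {5, 6}; 5 has the earlier label → 5.
2 and 6 are both available; 2 has the earlier label → 2.
That leaves 6 as the only ready step → 6.
That leaves 1 as the only ready step → 1.

4, 3, 5, 2, 6, 1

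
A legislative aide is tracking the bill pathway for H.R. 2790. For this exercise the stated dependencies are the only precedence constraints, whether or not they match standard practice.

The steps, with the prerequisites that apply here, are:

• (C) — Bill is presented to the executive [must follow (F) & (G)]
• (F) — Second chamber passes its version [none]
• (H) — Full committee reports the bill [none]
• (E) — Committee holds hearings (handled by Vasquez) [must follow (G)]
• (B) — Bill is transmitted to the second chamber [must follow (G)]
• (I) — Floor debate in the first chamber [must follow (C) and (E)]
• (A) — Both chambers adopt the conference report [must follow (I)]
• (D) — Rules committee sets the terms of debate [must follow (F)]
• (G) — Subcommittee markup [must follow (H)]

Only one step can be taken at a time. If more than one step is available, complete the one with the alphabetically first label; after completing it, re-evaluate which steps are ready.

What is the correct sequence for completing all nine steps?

(F), (D), (H), (G), (B), (C), (E), (I), (A)

(F) and (H) have no prerequisites; (F) has the earlier label, so (F) is first.
Now (D) and (H) have their prerequisites met. (D) has the earlier label, so (D) next.
(H) is the only step now ready → (H).
Next only (G) has its prerequisites met → (G).
Now (B), (C) and (E) have their prerequisites met. (B) has the earlier label, so (B) next.
Ready: (C) and (E). (C) has the earlier label → (C).
(E) is the only step now ready → (E).
(I) is the only step now ready → (I).
(A) needed (I), now all done → (A).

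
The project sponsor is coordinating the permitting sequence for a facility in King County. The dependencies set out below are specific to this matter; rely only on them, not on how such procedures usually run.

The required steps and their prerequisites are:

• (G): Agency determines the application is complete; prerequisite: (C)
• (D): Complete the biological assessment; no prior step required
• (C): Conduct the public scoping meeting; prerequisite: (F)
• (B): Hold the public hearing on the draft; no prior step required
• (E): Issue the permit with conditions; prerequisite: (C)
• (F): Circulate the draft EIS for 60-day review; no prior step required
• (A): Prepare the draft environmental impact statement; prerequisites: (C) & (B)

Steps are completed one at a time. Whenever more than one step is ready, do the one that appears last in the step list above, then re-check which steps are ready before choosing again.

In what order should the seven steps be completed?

(F) → (B) → (C) → (A) → (E) → (D) → (G)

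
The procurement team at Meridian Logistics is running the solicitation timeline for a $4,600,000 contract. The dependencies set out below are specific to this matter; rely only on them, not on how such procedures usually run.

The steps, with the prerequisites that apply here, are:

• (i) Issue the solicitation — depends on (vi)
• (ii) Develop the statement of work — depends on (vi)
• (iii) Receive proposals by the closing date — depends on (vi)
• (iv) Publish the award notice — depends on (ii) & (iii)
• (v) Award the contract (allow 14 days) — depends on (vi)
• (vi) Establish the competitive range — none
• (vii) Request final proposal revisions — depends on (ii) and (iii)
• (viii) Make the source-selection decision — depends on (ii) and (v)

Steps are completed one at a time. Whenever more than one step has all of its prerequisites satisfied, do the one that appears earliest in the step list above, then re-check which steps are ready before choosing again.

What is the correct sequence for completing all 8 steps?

(vi), (i), (ii), (iii), (iv), (v), (vii), (viii)

(vi) has no prerequisites → (vi) first.
Ready: (i), (ii), (iii) and (v). (i) is listed earlier → (i).
Now (ii), (iii) and (v) have their prerequisites met. (ii) is listed earlier, so (ii) next.
Ready: (iii) and (v). (iii) is listed earlier → (iii).
Ready: (iv), (v) and (vii). (iv) is listed earlier → (iv).
Ready: (v) and (vii). (v) is listed earlier → (v).
(viii) now also ready, so the ready set is {(vii), (viii)}; (vii) is listed earlier → (vii).
That leaves (viii) as the only ready step → (viii).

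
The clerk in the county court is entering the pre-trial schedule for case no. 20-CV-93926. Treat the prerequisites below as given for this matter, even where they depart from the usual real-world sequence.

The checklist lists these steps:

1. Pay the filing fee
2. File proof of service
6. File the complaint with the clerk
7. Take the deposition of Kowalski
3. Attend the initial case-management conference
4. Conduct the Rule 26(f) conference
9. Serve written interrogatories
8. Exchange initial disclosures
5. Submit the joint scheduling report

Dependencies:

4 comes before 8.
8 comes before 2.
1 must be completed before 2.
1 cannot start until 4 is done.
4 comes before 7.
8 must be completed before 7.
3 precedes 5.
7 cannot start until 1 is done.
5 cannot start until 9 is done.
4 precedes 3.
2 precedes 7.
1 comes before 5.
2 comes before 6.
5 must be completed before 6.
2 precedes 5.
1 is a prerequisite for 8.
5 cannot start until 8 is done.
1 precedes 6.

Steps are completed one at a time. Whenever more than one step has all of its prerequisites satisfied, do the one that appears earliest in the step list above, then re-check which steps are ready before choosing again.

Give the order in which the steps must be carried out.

4, 1, 3, 9, 8, 2, 7, 5, 6

4 and 9 have no prerequisites; 4 is listed earlier, so 4 is first.
Now 1, 3 and 9 have their prerequisites met. 1 is listed earlier, so 1 next.
8 now also ready, so the ready set is {3, 9, 8}; 3 is listed earlier → 3.
9 and 8 are both available; 9 is listed earlier → 9.
8 is the only step now ready → 8.
Next only 2 has its prerequisites met → 2.
Ready: 7 and 5. 7 is listed earlier → 7.
Next only 5 has its prerequisites met → 5.
6 is the only step now ready → 6.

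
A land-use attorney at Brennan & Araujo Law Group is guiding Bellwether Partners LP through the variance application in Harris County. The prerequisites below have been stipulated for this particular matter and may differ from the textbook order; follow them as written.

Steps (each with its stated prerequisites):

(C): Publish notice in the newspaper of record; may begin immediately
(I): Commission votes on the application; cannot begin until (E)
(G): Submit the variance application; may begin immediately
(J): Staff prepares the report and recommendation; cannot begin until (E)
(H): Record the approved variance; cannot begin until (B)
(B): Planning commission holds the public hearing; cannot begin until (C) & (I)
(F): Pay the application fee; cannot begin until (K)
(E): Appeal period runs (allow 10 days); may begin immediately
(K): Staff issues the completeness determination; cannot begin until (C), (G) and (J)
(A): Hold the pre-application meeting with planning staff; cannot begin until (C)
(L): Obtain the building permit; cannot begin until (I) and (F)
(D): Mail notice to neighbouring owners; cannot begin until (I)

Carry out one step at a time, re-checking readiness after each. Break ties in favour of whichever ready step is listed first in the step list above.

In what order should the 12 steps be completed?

(C) → (G) → (E) → (I) → (J) → (B) → (H) → (K) → (F) → (A) → (L) → (D)

(C), (G) and (E) have no prerequisites; (C) is listed earlier, so (C) is first.
(A) now also ready, so the ready set is {(G), (E), (A)}; (G) is listed earlier → (G).
Now (E) and (A) have their prerequisites met. (E) is listed earlier, so (E) next.
(I), (J) and (A) are all available; (I) is listed earlier → (I).
(B) and (D) now also ready, so the ready set is {(J), (B), (A), (D)}; (J) is listed earlier → (J).
Ready: (B), (K), (A) and (D). (B) is listed earlier → (B).
(H) now also ready, so the ready set is {(H), (K), (A), (D)}; (H) is listed earlier → (H).
(K), (A) and (D) are all available; (K) is listed earlier → (K).
Now (F), (A) and (D) have their prerequisites met. (F) is listed earlier, so (F) next.
(L) now also ready, so the ready set is {(A), (L), (D)}; (A) is listed earlier → (A).
Ready: (L) and (D). (L) is listed earlier → (L).
(D) is the only step now ready → (D).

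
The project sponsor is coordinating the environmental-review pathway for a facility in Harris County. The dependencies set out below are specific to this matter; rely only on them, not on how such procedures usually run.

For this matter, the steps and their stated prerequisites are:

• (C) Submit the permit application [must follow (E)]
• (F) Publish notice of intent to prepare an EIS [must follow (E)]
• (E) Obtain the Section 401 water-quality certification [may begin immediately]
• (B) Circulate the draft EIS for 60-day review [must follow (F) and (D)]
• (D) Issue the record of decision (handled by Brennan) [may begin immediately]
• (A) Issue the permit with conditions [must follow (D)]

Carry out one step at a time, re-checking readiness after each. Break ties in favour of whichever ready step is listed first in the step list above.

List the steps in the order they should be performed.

Nothing is required for (E) and (D). (E) is listed earlier → (E) first.
(C) and (F) now also ready, so the ready set is {(C), (F), (D)}; (C) is listed earlier → (C).
(F) and (D) are both available; (F) is listed earlier → (F).
That leaves (D) as the only ready step → (D).
Now (B) and (A) have their prerequisites met. (B) is listed earlier, so (B) next.
(A) needed (D), now all done → (A).

(E) → (C) → (F) → (D) → (B) → (A)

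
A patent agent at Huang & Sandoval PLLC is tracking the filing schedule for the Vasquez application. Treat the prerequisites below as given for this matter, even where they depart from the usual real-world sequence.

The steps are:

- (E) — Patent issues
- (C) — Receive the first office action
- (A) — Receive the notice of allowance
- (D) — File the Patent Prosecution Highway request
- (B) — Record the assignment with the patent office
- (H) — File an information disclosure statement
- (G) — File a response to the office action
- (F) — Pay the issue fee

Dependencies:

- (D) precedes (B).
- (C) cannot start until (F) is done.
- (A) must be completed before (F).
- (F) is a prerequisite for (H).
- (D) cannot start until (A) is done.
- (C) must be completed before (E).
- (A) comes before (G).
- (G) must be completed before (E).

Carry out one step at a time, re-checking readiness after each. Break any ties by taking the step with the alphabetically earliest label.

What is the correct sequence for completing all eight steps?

(A) (D) (B) (F) (C) (G) (E) (H)

(A) is the only step with nothing outstanding, so it goes first.
Now (D), (F) and (G) have their prerequisites met. (D) has the earlier label, so (D) next.
Ready: (B), (F) and (G). (B) has the earlier label → (B).
(F) and (G) are both available; (F) has the earlier label → (F).
(C) and (H) now also ready, so the ready set is {(C), (G), (H)}; (C) has the earlier label → (C).
Ready: (G) and (H). (G) has the earlier label → (G).
(E) now also ready, so the ready set is {(E), (H)}; (E) has the earlier label → (E).
(H) needed (F), now all done → (H).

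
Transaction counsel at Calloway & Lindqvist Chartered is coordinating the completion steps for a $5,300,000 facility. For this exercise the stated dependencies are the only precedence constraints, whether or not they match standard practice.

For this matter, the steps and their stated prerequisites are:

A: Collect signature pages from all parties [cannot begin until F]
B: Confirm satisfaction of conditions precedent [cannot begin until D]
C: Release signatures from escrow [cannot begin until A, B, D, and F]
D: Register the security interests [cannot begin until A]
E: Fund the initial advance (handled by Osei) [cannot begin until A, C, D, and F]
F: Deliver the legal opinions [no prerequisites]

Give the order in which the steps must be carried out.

Only F has no prerequisites, so it is first.
A needed F, now all done → A.
D needed A, now all done → D.
Next only B has its prerequisites met → B.
C needed A, B, D and F, now all done → C.
E needed A, C, D and F, now all done → E.

F, A, D, B, C, E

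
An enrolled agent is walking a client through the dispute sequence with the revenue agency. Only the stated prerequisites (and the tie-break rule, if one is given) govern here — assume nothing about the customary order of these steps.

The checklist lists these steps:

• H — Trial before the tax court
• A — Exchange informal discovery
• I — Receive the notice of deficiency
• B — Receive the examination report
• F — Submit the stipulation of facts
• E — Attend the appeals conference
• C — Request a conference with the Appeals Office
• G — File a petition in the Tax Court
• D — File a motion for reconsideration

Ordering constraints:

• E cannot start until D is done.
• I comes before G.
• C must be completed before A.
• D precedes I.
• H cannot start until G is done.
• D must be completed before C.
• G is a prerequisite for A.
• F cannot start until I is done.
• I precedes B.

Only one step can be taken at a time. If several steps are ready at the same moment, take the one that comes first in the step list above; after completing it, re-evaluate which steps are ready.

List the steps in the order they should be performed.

D is the only step with nothing outstanding, so it goes first.
I, E and C are all available; I is listed earlier → I.
Ready: B, F, E, C and G. B is listed earlier → B.
Now F, E, C and G have their prerequisites met. F is listed earlier, so F next.
Now E, C and G have their prerequisites met. E is listed earlier, so E next.
Now C and G have their prerequisites met. C is listed earlier, so C next.
G needed I, now all done → G.
H and A are both available; H is listed earlier → H.
A is the only step now ready → A.

D → I → B → F → E → C → G → H → A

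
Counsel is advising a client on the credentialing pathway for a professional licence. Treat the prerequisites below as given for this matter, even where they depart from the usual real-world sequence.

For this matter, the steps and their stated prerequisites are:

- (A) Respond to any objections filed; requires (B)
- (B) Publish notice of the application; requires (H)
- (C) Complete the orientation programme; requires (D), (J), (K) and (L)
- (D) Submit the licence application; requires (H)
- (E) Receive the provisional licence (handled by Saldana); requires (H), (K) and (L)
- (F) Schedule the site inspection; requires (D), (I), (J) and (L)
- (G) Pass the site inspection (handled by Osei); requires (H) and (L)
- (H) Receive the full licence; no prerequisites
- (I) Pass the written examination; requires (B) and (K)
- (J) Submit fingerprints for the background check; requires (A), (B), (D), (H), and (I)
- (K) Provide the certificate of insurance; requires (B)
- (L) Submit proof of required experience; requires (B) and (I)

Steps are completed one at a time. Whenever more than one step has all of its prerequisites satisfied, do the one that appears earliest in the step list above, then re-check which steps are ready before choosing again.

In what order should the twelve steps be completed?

(H) has no prerequisites → (H) first.
(B) and (D) are both available; (B) is listed earlier → (B).
(A) and (K) now also ready, so the ready set is {(A), (D), (K)}; (A) is listed earlier → (A).
(D) and (K) are both available; (D) is listed earlier → (D).
(K) is the only step now ready → (K).
(I) is the only step now ready → (I).
Ready: (J) and (L). (J) is listed earlier → (J).
(L) needed (B) and (I), now all done → (L).
(C), (E), (F) and (G) are all available; (C) is listed earlier → (C).
(E), (F) and (G) are all available; (E) is listed earlier → (E).
Ready: (F) and (G). (F) is listed earlier → (F).
(G) needed (H) and (L), now all done → (G).

(H), (B), (A), (D), (K), (I), (J), (L), (C), (E), (F), (G)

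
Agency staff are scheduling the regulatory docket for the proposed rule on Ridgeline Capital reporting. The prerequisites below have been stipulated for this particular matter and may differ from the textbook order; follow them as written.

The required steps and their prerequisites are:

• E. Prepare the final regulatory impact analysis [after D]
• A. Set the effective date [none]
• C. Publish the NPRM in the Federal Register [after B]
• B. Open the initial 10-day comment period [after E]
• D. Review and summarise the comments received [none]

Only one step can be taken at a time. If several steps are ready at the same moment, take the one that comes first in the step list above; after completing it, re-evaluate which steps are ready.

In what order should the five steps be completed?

A D E B C

Nothing is required for A and D. A is listed earlier → A first.
D is the only step now ready → D.
That leaves E as the only ready step → E.
Next only B has its prerequisites met → B.
C needed B, now all done → C.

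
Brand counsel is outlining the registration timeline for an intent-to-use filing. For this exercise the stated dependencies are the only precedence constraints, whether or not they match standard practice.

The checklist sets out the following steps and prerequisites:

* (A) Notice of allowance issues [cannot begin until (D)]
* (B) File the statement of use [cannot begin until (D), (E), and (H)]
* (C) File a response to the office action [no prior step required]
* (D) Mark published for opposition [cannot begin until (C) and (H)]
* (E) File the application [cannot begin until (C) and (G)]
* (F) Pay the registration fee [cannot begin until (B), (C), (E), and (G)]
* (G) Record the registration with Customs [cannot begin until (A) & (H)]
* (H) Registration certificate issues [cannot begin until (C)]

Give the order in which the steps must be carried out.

(C) is the only step with nothing outstanding, so it goes first.
That leaves (H) as the only ready step → (H).
(D) needed (C) and (H), now all done → (D).
(A) needed (D), now all done → (A).
Next only (G) has its prerequisites met → (G).
(E) is the only step now ready → (E).
(B) needed (D), (E) and (H), now all done → (B).
(F) needed (B), (C), (E) and (G), now all done → (F).

(C) → (H) → (D) → (A) → (G) → (E) → (B) → (F)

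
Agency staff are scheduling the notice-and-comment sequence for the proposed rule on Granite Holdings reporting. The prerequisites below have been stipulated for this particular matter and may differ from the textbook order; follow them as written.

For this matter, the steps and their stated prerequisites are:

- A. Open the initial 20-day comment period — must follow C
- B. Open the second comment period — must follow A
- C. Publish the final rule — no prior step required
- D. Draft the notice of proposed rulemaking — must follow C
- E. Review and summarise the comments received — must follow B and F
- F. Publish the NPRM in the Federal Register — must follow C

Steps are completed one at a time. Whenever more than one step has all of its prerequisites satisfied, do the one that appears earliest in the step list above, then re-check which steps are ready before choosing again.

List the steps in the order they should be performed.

C has no prerequisites → C first.
Now A, D and F have their prerequisites met. A is listed earlier, so A next.
Now B, D and F have their prerequisites met. B is listed earlier, so B next.
Ready: D and F. D is listed earlier → D.
F needed C, now all done → F.
That leaves E as the only ready step → E.

C → A → B → D → F → E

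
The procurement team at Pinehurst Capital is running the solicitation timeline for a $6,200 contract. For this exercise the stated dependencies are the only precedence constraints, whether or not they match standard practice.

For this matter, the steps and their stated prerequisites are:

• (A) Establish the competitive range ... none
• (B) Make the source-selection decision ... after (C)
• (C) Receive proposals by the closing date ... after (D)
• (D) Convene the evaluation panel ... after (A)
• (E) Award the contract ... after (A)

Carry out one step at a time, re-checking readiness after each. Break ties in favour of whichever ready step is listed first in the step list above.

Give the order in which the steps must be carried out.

(A) → (D) → (C) → (B) → (E)

(A) has no prerequisites → (A) first.
Ready: (D) and (E). (D) is listed earlier → (D).
(C) and (E) are both available; (C) is listed earlier → (C).
Ready: (B) and (E). (B) is listed earlier → (B).
(E) needed (A), now all done → (E).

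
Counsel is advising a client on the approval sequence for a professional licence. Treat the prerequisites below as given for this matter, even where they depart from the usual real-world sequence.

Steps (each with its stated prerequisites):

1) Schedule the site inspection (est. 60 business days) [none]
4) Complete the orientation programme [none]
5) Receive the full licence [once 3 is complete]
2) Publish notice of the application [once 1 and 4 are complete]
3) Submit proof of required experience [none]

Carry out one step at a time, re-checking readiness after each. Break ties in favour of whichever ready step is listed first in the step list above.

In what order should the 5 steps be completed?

1 4 2 3 5

Nothing is required for 1, 4 and 3. 1 is listed earlier → 1 first.
4 and 3 are both available; 4 is listed earlier → 4.
2 now also ready, so the ready set is {2, 3}; 2 is listed earlier → 2.
Next only 3 has its prerequisites met → 3.
5 is the only step now ready → 5.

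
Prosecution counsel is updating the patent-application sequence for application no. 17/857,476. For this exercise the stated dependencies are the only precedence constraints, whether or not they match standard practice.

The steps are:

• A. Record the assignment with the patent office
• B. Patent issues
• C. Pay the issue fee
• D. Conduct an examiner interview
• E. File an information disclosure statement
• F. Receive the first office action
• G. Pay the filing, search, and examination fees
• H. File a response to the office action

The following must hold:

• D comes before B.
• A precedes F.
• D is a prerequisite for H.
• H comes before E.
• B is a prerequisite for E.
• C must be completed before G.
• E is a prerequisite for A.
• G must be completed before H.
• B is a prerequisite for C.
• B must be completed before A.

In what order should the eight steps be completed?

D → B → C → G → H → E → A → F

D has no prerequisites → D first.
B needed D, now all done → B.
C needed B, now all done → C.
G is the only step now ready → G.
H needed D and G, now all done → H.
E needed B and H, now all done → E.
A is the only step now ready → A.
F needed A, now all done → F.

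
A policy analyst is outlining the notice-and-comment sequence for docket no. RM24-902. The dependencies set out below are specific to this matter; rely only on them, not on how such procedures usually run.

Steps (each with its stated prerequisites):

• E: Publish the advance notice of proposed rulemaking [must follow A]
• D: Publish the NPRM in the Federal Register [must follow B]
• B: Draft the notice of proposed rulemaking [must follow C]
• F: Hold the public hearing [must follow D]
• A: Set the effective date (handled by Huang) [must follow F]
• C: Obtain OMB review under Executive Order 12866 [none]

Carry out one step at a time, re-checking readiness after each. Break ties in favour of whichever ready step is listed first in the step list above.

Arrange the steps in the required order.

C has no prerequisites → C first.
That leaves B as the only ready step → B.
Next only D has its prerequisites met → D.
F needed D, now all done → F.
That leaves A as the only ready step → A.
E needed A, now all done → E.

C → B → D → F → A → E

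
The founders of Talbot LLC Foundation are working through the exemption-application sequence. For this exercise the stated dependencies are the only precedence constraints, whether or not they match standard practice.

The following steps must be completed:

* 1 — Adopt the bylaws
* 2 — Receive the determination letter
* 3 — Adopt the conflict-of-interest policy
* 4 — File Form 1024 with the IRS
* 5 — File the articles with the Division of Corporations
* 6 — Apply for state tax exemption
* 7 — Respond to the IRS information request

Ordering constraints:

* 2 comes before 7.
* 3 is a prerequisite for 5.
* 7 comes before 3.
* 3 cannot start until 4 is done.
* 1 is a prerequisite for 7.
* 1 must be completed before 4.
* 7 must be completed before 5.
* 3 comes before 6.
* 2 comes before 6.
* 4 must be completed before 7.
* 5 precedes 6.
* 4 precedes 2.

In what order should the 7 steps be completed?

1 has no prerequisites → 1 first.
4 needed 1, now all done → 4.
Next only 2 has its prerequisites met → 2.
Next only 7 has its prerequisites met → 7.
Next only 3 has its prerequisites met → 3.
5 is the only step now ready → 5.
6 needed 2, 3 and 5, now all done → 6.

1, 4, 2, 7, 3, 5, 6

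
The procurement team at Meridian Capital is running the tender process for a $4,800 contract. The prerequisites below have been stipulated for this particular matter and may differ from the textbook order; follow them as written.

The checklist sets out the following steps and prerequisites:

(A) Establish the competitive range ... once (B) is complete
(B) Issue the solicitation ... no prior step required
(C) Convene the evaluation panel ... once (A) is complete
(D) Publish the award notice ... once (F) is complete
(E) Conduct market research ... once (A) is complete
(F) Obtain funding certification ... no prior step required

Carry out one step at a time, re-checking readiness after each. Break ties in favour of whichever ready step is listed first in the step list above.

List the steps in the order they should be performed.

(B) (A) (C) (E) (F) (D)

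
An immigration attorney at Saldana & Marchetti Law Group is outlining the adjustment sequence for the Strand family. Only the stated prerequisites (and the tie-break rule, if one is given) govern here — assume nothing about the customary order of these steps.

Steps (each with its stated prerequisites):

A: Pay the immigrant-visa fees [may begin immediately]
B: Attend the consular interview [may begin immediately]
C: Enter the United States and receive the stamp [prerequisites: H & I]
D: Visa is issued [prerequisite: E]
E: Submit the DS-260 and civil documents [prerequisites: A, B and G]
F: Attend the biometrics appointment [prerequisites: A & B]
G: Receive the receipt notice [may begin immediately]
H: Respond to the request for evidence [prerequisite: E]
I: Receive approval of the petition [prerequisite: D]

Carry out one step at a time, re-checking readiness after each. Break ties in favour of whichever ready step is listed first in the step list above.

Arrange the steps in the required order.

A, B, F, G, E, D, H, I, C

Nothing is required for A, B and G. A is listed earlier → A first.
Ready: B and G. B is listed earlier → B.
Ready: F and G. F is listed earlier → F.
Next only G has its prerequisites met → G.
E is the only step now ready → E.
Now D and H have their prerequisites met. D is listed earlier, so D next.
I now also ready, so the ready set is {H, I}; H is listed earlier → H.
I needed D, now all done → I.
C needed H and I, now all done → C.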